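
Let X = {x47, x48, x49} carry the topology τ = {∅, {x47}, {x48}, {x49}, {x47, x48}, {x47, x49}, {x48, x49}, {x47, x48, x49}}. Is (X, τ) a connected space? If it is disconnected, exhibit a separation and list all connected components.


(X, τ) is disconnected; components = [{x47}, {x48}, {x49}].

Find clopen sets (U ∈ τ with X ∖ U ∈ τ):
  U = ∅, X ∖ U = {x47, x48, x49} — both open, so U is clopen.
  U = {x47}, X ∖ U = {x48, x49} — both open, so U is clopen.
  U = {x48}, X ∖ U = {x47, x49} — both open, so U is clopen.
  U = {x49}, X ∖ U = {x47, x48} — both open, so U is clopen.
  U = {x47, x48}, X ∖ U = {x49} — both open, so U is clopen.
  U = {x47, x49}, X ∖ U = {x48} — both open, so U is clopen.
  U = {x48, x49}, X ∖ U = {x47} — both open, so U is clopen.
  U = {x47, x48, x49}, X ∖ U = ∅ — both open, so U is clopen.
Nontrivial clopen(s) exist: e.g. {x48}. So (X, τ) is disconnected.
Compute connected components by grouping points that agree on all clopens:
  component: {x47}
  component: {x48}
  component: {x49}


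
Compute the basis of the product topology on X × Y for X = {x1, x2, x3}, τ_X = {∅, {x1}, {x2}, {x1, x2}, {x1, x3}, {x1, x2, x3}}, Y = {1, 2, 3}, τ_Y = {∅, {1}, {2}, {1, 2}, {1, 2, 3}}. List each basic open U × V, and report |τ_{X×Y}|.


Basis B = {∅ × ∅, {x1} × {1}, {x1} × {2}, {x2} × {1}, {x2} × {2}, {x1} × {1, 2}, {x1, x2} × {1}, {x1, x3} × {1}, {x1, x2} × {2}, {x1, x3} × {2}, {x2} × {1, 2}, {x1} × {1, 2, 3}, {x1, x2, x3} × {1}, {x1, x2, x3} × {2}, {x2} × {1, 2, 3}, {x1, x2} × {1, 2}, {x1, x3} × {1, 2}, {x1, x2} × {1, 2, 3}, {x1, x3} × {1, 2, 3}, {x1, x2, x3} × {1, 2}, {x1, x2, x3} × {1, 2, 3}}; |τ_{X×Y}| = 70.

Enumerate products U × V with U ∈ τ_X, V ∈ τ_Y (deduplicated):
  ∅ × ∅ = {} (∅)
  {x1} × {1} = {(x1,1)}
  {x1} × {2} = {(x1,2)}
  {x2} × {1} = {(x2,1)}
  {x2} × {2} = {(x2,2)}
  {x1} × {1, 2} = {(x1,1), (x1,2)}
  {x1, x2} × {1} = {(x1,1), (x2,1)}
  {x1, x3} × {1} = {(x1,1), (x3,1)}
  {x1, x2} × {2} = {(x1,2), (x2,2)}
  {x1, x3} × {2} = {(x1,2), (x3,2)}
  {x2} × {1, 2} = {(x2,1), (x2,2)}
  {x1} × {1, 2, 3} = {(x1,1), (x1,2), (x1,3)}
  {x1, x2, x3} × {1} = {(x1,1), (x2,1), (x3,1)}
  {x1, x2, x3} × {2} = {(x1,2), (x2,2), (x3,2)}
  {x2} × {1, 2, 3} = {(x2,1), (x2,2), (x2,3)}
  {x1, x2} × {1, 2} = {(x1,1), (x1,2), (x2,1), (x2,2)}
  {x1, x3} × {1, 2} = {(x1,1), (x1,2), (x3,1), (x3,2)}
  {x1, x2} × {1, 2, 3} = {(x1,1), (x1,2), (x1,3), (x2,1), (x2,2), (x2,3)}
  {x1, x3} × {1, 2, 3} = {(x1,1), (x1,2), (x1,3), (x3,1), (x3,2), (x3,3)}
  {x1, x2, x3} × {1, 2} = {(x1,1), (x1,2), (x2,1), (x2,2), (x3,1), (x3,2)}
  {x1, x2, x3} × {1, 2, 3} = {(x1,1), (x1,2), (x1,3), (x2,1), (x2,2), (x2,3), (x3,1), (x3,2), (x3,3)}
These 21 distinct sets form the basis B.
Close under arbitrary unions to get τ_{X×Y}; counting gives |τ_{X×Y}| = 70.


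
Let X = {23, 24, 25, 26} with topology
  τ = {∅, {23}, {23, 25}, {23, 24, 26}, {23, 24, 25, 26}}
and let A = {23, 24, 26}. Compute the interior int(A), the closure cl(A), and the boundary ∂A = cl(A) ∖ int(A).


int(A) = {23, 24, 26}, cl(A) = {23, 24, 25, 26}, ∂A = {25}.

Closed sets in (X, τ) are complements of opens:
  closed(X, τ) = {∅, {25}, {24, 26}, {24, 25, 26}, {23, 24, 25, 26}}.
int(A) = ⋃ {U ∈ τ : U ⊆ A}. Opens contained in A: ∅, {23}, {23, 24, 26}.
Taking the union of these: int(A) = {23, 24, 26}.
cl(A) = ⋂ {C closed : A ⊆ C}. Closed sets containing A: {23, 24, 25, 26}.
Intersecting these: cl(A) = {23, 24, 25, 26}.
∂A = cl(A) ∖ int(A) = {23, 24, 25, 26} ∖ {23, 24, 26} = {25}.


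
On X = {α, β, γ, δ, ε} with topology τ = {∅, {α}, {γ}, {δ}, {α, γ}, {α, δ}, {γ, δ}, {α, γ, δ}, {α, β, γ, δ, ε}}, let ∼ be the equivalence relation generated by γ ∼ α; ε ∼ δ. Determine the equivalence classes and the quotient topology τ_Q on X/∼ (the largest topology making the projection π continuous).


X/∼ = {[α=γ], [β], [δ=ε]}; |τ_Q| = 3.

Equivalence classes: [α=γ], [β], [δ=ε].
Quotient map π: X → X/∼ sends α ↦ [α=γ], β ↦ [β], γ ↦ [α=γ], δ ↦ [δ=ε], ε ↦ [δ=ε].
For each subset V ⊆ X/∼, compute π^{-1}(V) ⊆ X and check whether π^{-1}(V) ∈ τ. V is open in τ_Q iff π^{-1}(V) ∈ τ.
  V = {}: π^{-1}(V) = ∅ ∈ τ ✓.
  V = {[α=γ]}: π^{-1}(V) = {α, γ} ∈ τ ✓.
  V = {[β]}: π^{-1}(V) = {β} ∉ τ ✗.
  V = {[α=γ], [β]}: π^{-1}(V) = {α, β, γ} ∉ τ ✗.
  V = {[δ=ε]}: π^{-1}(V) = {δ, ε} ∉ τ ✗.
  V = {[α=γ], [δ=ε]}: π^{-1}(V) = {α, γ, δ, ε} ∉ τ ✗.
  V = {[β], [δ=ε]}: π^{-1}(V) = {β, δ, ε} ∉ τ ✗.
  V = {[α=γ], [β], [δ=ε]}: π^{-1}(V) = {α, β, γ, δ, ε} ∈ τ ✓.
Open sets in the quotient: τ_Q = {{}, {[α=γ]}, {[α=γ], [β], [δ=ε]}} (3 elements).


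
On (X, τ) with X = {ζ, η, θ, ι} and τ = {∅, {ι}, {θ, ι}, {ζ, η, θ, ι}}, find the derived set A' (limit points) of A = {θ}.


A' = {ζ, η}

For each x ∈ X, list the open sets U ∈ τ with x ∈ U, then check whether U ∩ (A ∖ {x}) ≠ ∅ for every such U.
  x = ζ: opens ∋ x are {ζ, η, θ, ι}; each meets A ∖ {ζ}, so x IS a limit point.
  x = η: opens ∋ x are {ζ, η, θ, ι}; each meets A ∖ {η}, so x IS a limit point.
  x = θ: open {θ, ι} ∋ x has {θ, ι} ∩ (A ∖ {θ}) = ∅, so x is NOT a limit point.
  x = ι: open {ι} ∋ x has {ι} ∩ (A ∖ {ι}) = ∅, so x is NOT a limit point.
Collecting: A' = {ζ, η}.


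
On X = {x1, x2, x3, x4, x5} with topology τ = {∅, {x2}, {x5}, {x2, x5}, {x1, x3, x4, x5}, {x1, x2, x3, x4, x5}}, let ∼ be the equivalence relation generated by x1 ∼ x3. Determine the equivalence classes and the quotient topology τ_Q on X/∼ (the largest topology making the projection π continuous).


X/∼ = {[x1=x3], [x2], [x4], [x5]}; |τ_Q| = 6.

Equivalence classes: [x1=x3], [x2], [x4], [x5].
Quotient map π: X → X/∼ sends x1 ↦ [x1=x3], x2 ↦ [x2], x3 ↦ [x1=x3], x4 ↦ [x4], x5 ↦ [x5].
For each subset V ⊆ X/∼, compute π^{-1}(V) ⊆ X and check whether π^{-1}(V) ∈ τ. V is open in τ_Q iff π^{-1}(V) ∈ τ.
  V = {}: π^{-1}(V) = ∅ ∈ τ ✓.
  V = {[x1=x3]}: π^{-1}(V) = {x1, x3} ∉ τ ✗.
  V = {[x2]}: π^{-1}(V) = {x2} ∈ τ ✓.
  V = {[x1=x3], [x2]}: π^{-1}(V) = {x1, x2, x3} ∉ τ ✗.
  V = {[x4]}: π^{-1}(V) = {x4} ∉ τ ✗.
  V = {[x1=x3], [x4]}: π^{-1}(V) = {x1, x3, x4} ∉ τ ✗.
  V = {[x2], [x4]}: π^{-1}(V) = {x2, x4} ∉ τ ✗.
  V = {[x1=x3], [x2], [x4]}: π^{-1}(V) = {x1, x2, x3, x4} ∉ τ ✗.
  V = {[x5]}: π^{-1}(V) = {x5} ∈ τ ✓.
  V = {[x1=x3], [x5]}: π^{-1}(V) = {x1, x3, x5} ∉ τ ✗.
  V = {[x2], [x5]}: π^{-1}(V) = {x2, x5} ∈ τ ✓.
  V = {[x1=x3], [x2], [x5]}: π^{-1}(V) = {x1, x2, x3, x5} ∉ τ ✗.
  V = {[x4], [x5]}: π^{-1}(V) = {x4, x5} ∉ τ ✗.
  V = {[x1=x3], [x4], [x5]}: π^{-1}(V) = {x1, x3, x4, x5} ∈ τ ✓.
  V = {[x2], [x4], [x5]}: π^{-1}(V) = {x2, x4, x5} ∉ τ ✗.
  V = {[x1=x3], [x2], [x4], [x5]}: π^{-1}(V) = {x1, x2, x3, x4, x5} ∈ τ ✓.
Open sets in the quotient: τ_Q = {{}, {[x2]}, {[x5]}, {[x2], [x5]}, {[x1=x3], [x4], [x5]}, {[x1=x3], [x2], [x4], [x5]}} (6 elements).


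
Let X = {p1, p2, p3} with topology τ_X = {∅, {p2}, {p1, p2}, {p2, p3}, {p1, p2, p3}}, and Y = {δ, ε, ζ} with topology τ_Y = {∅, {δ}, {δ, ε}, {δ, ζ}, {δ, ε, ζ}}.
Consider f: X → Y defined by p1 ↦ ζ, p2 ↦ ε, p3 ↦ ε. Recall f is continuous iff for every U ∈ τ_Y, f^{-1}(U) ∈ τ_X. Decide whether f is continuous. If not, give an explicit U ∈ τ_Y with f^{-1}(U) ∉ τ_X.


f is NOT continuous.

Compute f^{-1}(U) for each U ∈ τ_Y:
  U = ∅: f^{-1}(U) = ∅ ∈ τ_X ✓.
  U = {δ}: f^{-1}(U) = ∅ ∈ τ_X ✓.
  U = {δ, ε}: f^{-1}(U) = {p2, p3} ∈ τ_X ✓.
  U = {δ, ζ}: f^{-1}(U) = {p1} ∉ τ_X ✗.
  U = {δ, ε, ζ}: f^{-1}(U) = {p1, p2, p3} ∈ τ_X ✓.
Found U = {δ, ζ} with f^{-1}(U) = {p1} not in τ_X. Therefore f is NOT continuous.


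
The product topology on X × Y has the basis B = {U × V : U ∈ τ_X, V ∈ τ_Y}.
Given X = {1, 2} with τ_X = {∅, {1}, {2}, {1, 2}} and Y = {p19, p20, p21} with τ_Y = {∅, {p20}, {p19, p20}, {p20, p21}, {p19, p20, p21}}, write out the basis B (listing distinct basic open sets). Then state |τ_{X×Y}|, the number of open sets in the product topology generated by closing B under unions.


Basis B = {∅ × ∅, {1} × {p20}, {2} × {p20}, {1} × {p19, p20}, {1} × {p20, p21}, {1, 2} × {p20}, {2} × {p19, p20}, {2} × {p20, p21}, {1} × {p19, p20, p21}, {2} × {p19, p20, p21}, {1, 2} × {p19, p20}, {1, 2} × {p20, p21}, {1, 2} × {p19, p20, p21}}; |τ_{X×Y}| = 25.

Enumerate products U × V with U ∈ τ_X, V ∈ τ_Y (deduplicated):
  ∅ × ∅ = {} (∅)
  {1} × {p20} = {(1,p20)}
  {2} × {p20} = {(2,p20)}
  {1} × {p19, p20} = {(1,p19), (1,p20)}
  {1} × {p20, p21} = {(1,p20), (1,p21)}
  {1, 2} × {p20} = {(1,p20), (2,p20)}
  {2} × {p19, p20} = {(2,p19), (2,p20)}
  {2} × {p20, p21} = {(2,p20), (2,p21)}
  {1} × {p19, p20, p21} = {(1,p19), (1,p20), (1,p21)}
  {2} × {p19, p20, p21} = {(2,p19), (2,p20), (2,p21)}
  {1, 2} × {p19, p20} = {(1,p19), (1,p20), (2,p19), (2,p20)}
  {1, 2} × {p20, p21} = {(1,p20), (1,p21), (2,p20), (2,p21)}
  {1, 2} × {p19, p20, p21} = {(1,p19), (1,p20), (1,p21), (2,p19), (2,p20), (2,p21)}
These 13 distinct sets form the basis B.
Close under arbitrary unions to get τ_{X×Y}; counting gives |τ_{X×Y}| = 25.


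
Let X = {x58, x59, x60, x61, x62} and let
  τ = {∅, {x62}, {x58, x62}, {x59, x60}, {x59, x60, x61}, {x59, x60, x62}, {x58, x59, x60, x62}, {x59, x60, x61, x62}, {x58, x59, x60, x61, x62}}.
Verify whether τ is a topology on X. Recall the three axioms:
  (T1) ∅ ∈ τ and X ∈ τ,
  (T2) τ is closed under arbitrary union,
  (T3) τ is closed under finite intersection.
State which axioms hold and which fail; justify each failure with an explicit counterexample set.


τ IS a topology on X.

Axiom (T1): ∅ ∈ τ? Yes; X ∈ τ? Yes.
Axiom (T2/T3): check pairwise unions and intersections of members of τ.
All pairwise intersections and unions checked — each lies in τ. Therefore τ satisfies (T1), (T2), (T3): it IS a topology on X.


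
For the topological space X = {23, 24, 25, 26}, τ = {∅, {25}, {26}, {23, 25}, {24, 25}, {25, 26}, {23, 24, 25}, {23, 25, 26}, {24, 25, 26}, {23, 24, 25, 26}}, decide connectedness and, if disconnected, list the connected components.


(X, τ) is disconnected; components = [{26}, {23, 24, 25}].

Find clopen sets (U ∈ τ with X ∖ U ∈ τ):
  U = ∅, X ∖ U = {23, 24, 25, 26} — both open, so U is clopen.
  U = {26}, X ∖ U = {23, 24, 25} — both open, so U is clopen.
  U = {23, 24, 25}, X ∖ U = {26} — both open, so U is clopen.
  U = {23, 24, 25, 26}, X ∖ U = ∅ — both open, so U is clopen.
Nontrivial clopen(s) exist: e.g. {26}. So (X, τ) is disconnected.
Compute connected components by grouping points that agree on all clopens:
  component: {26}
  component: {23, 24, 25}


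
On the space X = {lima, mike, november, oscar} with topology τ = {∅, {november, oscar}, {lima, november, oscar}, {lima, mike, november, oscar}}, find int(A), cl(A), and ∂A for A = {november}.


int(A) = ∅, cl(A) = {lima, mike, november, oscar}, ∂A = {lima, mike, november, oscar}.

Closed sets in (X, τ) are complements of opens:
  closed(X, τ) = {∅, {mike}, {lima, mike}, {lima, mike, november, oscar}}.
int(A) = ⋃ {U ∈ τ : U ⊆ A}. Opens contained in A: ∅.
Taking the union of these: int(A) = ∅.
cl(A) = ⋂ {C closed : A ⊆ C}. Closed sets containing A: {lima, mike, november, oscar}.
Intersecting these: cl(A) = {lima, mike, november, oscar}.
∂A = cl(A) ∖ int(A) = {lima, mike, november, oscar} ∖ ∅ = {lima, mike, november, oscar}.


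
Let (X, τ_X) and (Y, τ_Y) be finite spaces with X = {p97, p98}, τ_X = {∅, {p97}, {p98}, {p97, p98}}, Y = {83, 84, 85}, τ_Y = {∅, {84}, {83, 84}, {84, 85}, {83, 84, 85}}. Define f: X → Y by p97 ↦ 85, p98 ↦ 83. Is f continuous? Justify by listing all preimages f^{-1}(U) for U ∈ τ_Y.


f IS continuous.

Compute f^{-1}(U) for each U ∈ τ_Y:
  U = ∅: f^{-1}(U) = ∅ ∈ τ_X ✓.
  U = {84}: f^{-1}(U) = ∅ ∈ τ_X ✓.
  U = {83, 84}: f^{-1}(U) = {p98} ∈ τ_X ✓.
  U = {84, 85}: f^{-1}(U) = {p97} ∈ τ_X ✓.
  U = {83, 84, 85}: f^{-1}(U) = {p97, p98} ∈ τ_X ✓.
Every preimage lies in τ_X, so f IS continuous.


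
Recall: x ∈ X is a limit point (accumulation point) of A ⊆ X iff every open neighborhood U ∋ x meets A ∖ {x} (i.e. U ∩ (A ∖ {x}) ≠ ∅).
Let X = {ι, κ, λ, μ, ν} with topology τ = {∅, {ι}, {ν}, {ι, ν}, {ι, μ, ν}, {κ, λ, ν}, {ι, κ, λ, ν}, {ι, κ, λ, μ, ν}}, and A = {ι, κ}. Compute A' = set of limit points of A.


A' = {λ, μ}

For each x ∈ X, list the open sets U ∈ τ with x ∈ U, then check whether U ∩ (A ∖ {x}) ≠ ∅ for every such U.
  x = ι: open {ι} ∋ x has {ι} ∩ (A ∖ {ι}) = ∅, so x is NOT a limit point.
  x = κ: open {κ, λ, ν} ∋ x has {κ, λ, ν} ∩ (A ∖ {κ}) = ∅, so x is NOT a limit point.
  x = λ: opens ∋ x are {κ, λ, ν}, {ι, κ, λ, ν}, {ι, κ, λ, μ, ν}; each meets A ∖ {λ}, so x IS a limit point.
  x = μ: opens ∋ x are {ι, μ, ν}, {ι, κ, λ, μ, ν}; each meets A ∖ {μ}, so x IS a limit point.
  x = ν: open {ν} ∋ x has {ν} ∩ (A ∖ {ν}) = ∅, so x is NOT a limit point.
Collecting: A' = {λ, μ}.


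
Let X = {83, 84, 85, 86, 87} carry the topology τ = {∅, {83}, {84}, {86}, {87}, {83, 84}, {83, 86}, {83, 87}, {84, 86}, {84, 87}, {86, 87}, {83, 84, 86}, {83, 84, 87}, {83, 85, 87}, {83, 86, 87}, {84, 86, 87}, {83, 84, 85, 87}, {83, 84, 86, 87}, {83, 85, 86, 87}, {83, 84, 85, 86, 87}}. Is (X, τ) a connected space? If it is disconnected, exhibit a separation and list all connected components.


(X, τ) is disconnected; components = [{84}, {86}, {83, 85, 87}].

Find clopen sets (U ∈ τ with X ∖ U ∈ τ):
  U = ∅, X ∖ U = {83, 84, 85, 86, 87} — both open, so U is clopen.
  U = {84}, X ∖ U = {83, 85, 86, 87} — both open, so U is clopen.
  U = {86}, X ∖ U = {83, 84, 85, 87} — both open, so U is clopen.
  U = {84, 86}, X ∖ U = {83, 85, 87} — both open, so U is clopen.
  U = {83, 85, 87}, X ∖ U = {84, 86} — both open, so U is clopen.
  U = {83, 84, 85, 87}, X ∖ U = {86} — both open, so U is clopen.
  U = {83, 85, 86, 87}, X ∖ U = {84} — both open, so U is clopen.
  U = {83, 84, 85, 86, 87}, X ∖ U = ∅ — both open, so U is clopen.
Nontrivial clopen(s) exist: e.g. {86}. So (X, τ) is disconnected.
Compute connected components by grouping points that agree on all clopens:
  component: {84}
  component: {86}
  component: {83, 85, 87}


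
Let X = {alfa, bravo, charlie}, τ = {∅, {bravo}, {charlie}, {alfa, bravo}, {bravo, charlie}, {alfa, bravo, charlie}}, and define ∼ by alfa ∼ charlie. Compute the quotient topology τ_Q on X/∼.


X/∼ = {[alfa=charlie], [bravo]}; |τ_Q| = 3.

Equivalence classes: [alfa=charlie], [bravo].
Quotient map π: X → X/∼ sends alfa ↦ [alfa=charlie], bravo ↦ [bravo], charlie ↦ [alfa=charlie].
For each subset V ⊆ X/∼, compute π^{-1}(V) ⊆ X and check whether π^{-1}(V) ∈ τ. V is open in τ_Q iff π^{-1}(V) ∈ τ.
  V = {}: π^{-1}(V) = ∅ ∈ τ ✓.
  V = {[alfa=charlie]}: π^{-1}(V) = {alfa, charlie} ∉ τ ✗.
  V = {[bravo]}: π^{-1}(V) = {bravo} ∈ τ ✓.
  V = {[alfa=charlie], [bravo]}: π^{-1}(V) = {alfa, bravo, charlie} ∈ τ ✓.
Open sets in the quotient: τ_Q = {{}, {[bravo]}, {[alfa=charlie], [bravo]}} (3 elements).


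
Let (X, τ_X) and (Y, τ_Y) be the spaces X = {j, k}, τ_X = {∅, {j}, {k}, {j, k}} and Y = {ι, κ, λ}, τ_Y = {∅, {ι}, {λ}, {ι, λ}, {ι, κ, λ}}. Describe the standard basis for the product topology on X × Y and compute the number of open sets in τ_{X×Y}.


Basis B = {∅ × ∅, {j} × {ι}, {j} × {λ}, {k} × {ι}, {k} × {λ}, {j} × {ι, λ}, {j, k} × {ι}, {j, k} × {λ}, {k} × {ι, λ}, {j} × {ι, κ, λ}, {k} × {ι, κ, λ}, {j, k} × {ι, λ}, {j, k} × {ι, κ, λ}}; |τ_{X×Y}| = 25.

Enumerate products U × V with U ∈ τ_X, V ∈ τ_Y (deduplicated):
  ∅ × ∅ = {} (∅)
  {j} × {ι} = {(j,ι)}
  {j} × {λ} = {(j,λ)}
  {k} × {ι} = {(k,ι)}
  {k} × {λ} = {(k,λ)}
  {j} × {ι, λ} = {(j,ι), (j,λ)}
  {j, k} × {ι} = {(j,ι), (k,ι)}
  {j, k} × {λ} = {(j,λ), (k,λ)}
  {k} × {ι, λ} = {(k,ι), (k,λ)}
  {j} × {ι, κ, λ} = {(j,ι), (j,κ), (j,λ)}
  {k} × {ι, κ, λ} = {(k,ι), (k,κ), (k,λ)}
  {j, k} × {ι, λ} = {(j,ι), (j,λ), (k,ι), (k,λ)}
  {j, k} × {ι, κ, λ} = {(j,ι), (j,κ), (j,λ), (k,ι), (k,κ), (k,λ)}
These 13 distinct sets form the basis B.
Close under arbitrary unions to get τ_{X×Y}; counting gives |τ_{X×Y}| = 25.


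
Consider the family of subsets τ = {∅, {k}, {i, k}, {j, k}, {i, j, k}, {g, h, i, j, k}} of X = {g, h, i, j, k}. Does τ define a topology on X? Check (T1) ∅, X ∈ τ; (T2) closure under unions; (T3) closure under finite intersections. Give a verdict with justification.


τ IS a topology on X.

Axiom (T1): ∅ ∈ τ? Yes; X ∈ τ? Yes.
Axiom (T2/T3): check pairwise unions and intersections of members of τ.
All pairwise intersections and unions checked — each lies in τ. Therefore τ satisfies (T1), (T2), (T3): it IS a topology on X.


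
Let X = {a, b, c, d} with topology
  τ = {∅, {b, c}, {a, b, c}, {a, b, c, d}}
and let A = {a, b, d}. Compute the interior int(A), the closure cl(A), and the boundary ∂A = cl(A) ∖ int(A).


int(A) = ∅, cl(A) = {a, b, c, d}, ∂A = {a, b, c, d}.

Closed sets in (X, τ) are complements of opens:
  closed(X, τ) = {∅, {d}, {a, d}, {a, b, c, d}}.
int(A) = ⋃ {U ∈ τ : U ⊆ A}. Opens contained in A: ∅.
Taking the union of these: int(A) = ∅.
cl(A) = ⋂ {C closed : A ⊆ C}. Closed sets containing A: {a, b, c, d}.
Intersecting these: cl(A) = {a, b, c, d}.
∂A = cl(A) ∖ int(A) = {a, b, c, d} ∖ ∅ = {a, b, c, d}.


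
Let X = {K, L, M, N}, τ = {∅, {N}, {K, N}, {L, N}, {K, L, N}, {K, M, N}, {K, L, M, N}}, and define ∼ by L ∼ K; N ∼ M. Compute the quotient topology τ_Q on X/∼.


X/∼ = {[K=L], [M=N]}; |τ_Q| = 2.

Equivalence classes: [K=L], [M=N].
Quotient map π: X → X/∼ sends K ↦ [K=L], L ↦ [K=L], M ↦ [M=N], N ↦ [M=N].
For each subset V ⊆ X/∼, compute π^{-1}(V) ⊆ X and check whether π^{-1}(V) ∈ τ. V is open in τ_Q iff π^{-1}(V) ∈ τ.
  V = {}: π^{-1}(V) = ∅ ∈ τ ✓.
  V = {[K=L]}: π^{-1}(V) = {K, L} ∉ τ ✗.
  V = {[M=N]}: π^{-1}(V) = {M, N} ∉ τ ✗.
  V = {[K=L], [M=N]}: π^{-1}(V) = {K, L, M, N} ∈ τ ✓.
Open sets in the quotient: τ_Q = {{}, {[K=L], [M=N]}} (2 elements).


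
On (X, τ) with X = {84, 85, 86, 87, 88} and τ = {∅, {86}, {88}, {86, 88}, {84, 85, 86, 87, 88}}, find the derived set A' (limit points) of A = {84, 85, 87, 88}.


A' = {84, 85, 87}

For each x ∈ X, list the open sets U ∈ τ with x ∈ U, then check whether U ∩ (A ∖ {x}) ≠ ∅ for every such U.
  x = 84: opens ∋ x are {84, 85, 86, 87, 88}; each meets A ∖ {84}, so x IS a limit point.
  x = 85: opens ∋ x are {84, 85, 86, 87, 88}; each meets A ∖ {85}, so x IS a limit point.
  x = 86: open {86} ∋ x has {86} ∩ (A ∖ {86}) = ∅, so x is NOT a limit point.
  x = 87: opens ∋ x are {84, 85, 86, 87, 88}; each meets A ∖ {87}, so x IS a limit point.
  x = 88: open {88} ∋ x has {88} ∩ (A ∖ {88}) = ∅, so x is NOT a limit point.
Collecting: A' = {84, 85, 87}.


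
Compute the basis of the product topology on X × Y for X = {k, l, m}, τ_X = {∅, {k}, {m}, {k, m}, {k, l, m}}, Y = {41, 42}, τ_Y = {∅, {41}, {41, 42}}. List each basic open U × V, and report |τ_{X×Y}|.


Basis B = {∅ × ∅, {k} × {41}, {m} × {41}, {k} × {41, 42}, {k, m} × {41}, {m} × {41, 42}, {k, l, m} × {41}, {k, m} × {41, 42}, {k, l, m} × {41, 42}}; |τ_{X×Y}| = 14.

Enumerate products U × V with U ∈ τ_X, V ∈ τ_Y (deduplicated):
  ∅ × ∅ = {} (∅)
  {k} × {41} = {(k,41)}
  {m} × {41} = {(m,41)}
  {k} × {41, 42} = {(k,41), (k,42)}
  {k, m} × {41} = {(k,41), (m,41)}
  {m} × {41, 42} = {(m,41), (m,42)}
  {k, l, m} × {41} = {(k,41), (l,41), (m,41)}
  {k, m} × {41, 42} = {(k,41), (k,42), (m,41), (m,42)}
  {k, l, m} × {41, 42} = {(k,41), (k,42), (l,41), (l,42), (m,41), (m,42)}
These 9 distinct sets form the basis B.
Close under arbitrary unions to get τ_{X×Y}; counting gives |τ_{X×Y}| = 14.


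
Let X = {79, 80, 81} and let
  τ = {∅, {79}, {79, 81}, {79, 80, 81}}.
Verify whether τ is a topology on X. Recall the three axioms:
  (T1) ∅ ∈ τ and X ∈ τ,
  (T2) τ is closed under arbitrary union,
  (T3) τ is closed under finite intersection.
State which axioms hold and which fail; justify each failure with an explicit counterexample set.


τ IS a topology on X.

Axiom (T1): ∅ ∈ τ? Yes; X ∈ τ? Yes.
Axiom (T2/T3): check pairwise unions and intersections of members of τ.
All pairwise intersections and unions checked — each lies in τ. Therefore τ satisfies (T1), (T2), (T3): it IS a topology on X.


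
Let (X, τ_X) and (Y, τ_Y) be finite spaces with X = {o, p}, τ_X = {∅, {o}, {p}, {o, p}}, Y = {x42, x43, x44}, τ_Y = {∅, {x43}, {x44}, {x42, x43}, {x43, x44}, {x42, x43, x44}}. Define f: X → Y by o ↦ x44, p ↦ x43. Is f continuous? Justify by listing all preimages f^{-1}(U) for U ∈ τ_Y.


f IS continuous.

Compute f^{-1}(U) for each U ∈ τ_Y:
  U = ∅: f^{-1}(U) = ∅ ∈ τ_X ✓.
  U = {x43}: f^{-1}(U) = {p} ∈ τ_X ✓.
  U = {x44}: f^{-1}(U) = {o} ∈ τ_X ✓.
  U = {x42, x43}: f^{-1}(U) = {p} ∈ τ_X ✓.
  U = {x43, x44}: f^{-1}(U) = {o, p} ∈ τ_X ✓.
  U = {x42, x43, x44}: f^{-1}(U) = {o, p} ∈ τ_X ✓.
Every preimage lies in τ_X, so f IS continuous.


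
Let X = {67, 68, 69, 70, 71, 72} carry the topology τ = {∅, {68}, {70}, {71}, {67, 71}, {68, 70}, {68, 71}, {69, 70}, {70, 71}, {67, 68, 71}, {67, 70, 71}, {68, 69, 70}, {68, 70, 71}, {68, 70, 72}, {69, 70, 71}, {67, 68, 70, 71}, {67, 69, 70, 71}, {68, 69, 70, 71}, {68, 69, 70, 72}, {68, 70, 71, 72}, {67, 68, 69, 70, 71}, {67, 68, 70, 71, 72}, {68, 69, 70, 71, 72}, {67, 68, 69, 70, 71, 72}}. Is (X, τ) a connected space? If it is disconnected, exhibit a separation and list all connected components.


(X, τ) is disconnected; components = [{67, 71}, {68, 69, 70, 72}].

Find clopen sets (U ∈ τ with X ∖ U ∈ τ):
  U = ∅, X ∖ U = {67, 68, 69, 70, 71, 72} — both open, so U is clopen.
  U = {67, 71}, X ∖ U = {68, 69, 70, 72} — both open, so U is clopen.
  U = {68, 69, 70, 72}, X ∖ U = {67, 71} — both open, so U is clopen.
  U = {67, 68, 69, 70, 71, 72}, X ∖ U = ∅ — both open, so U is clopen.
Nontrivial clopen(s) exist: e.g. {68, 69, 70, 72}. So (X, τ) is disconnected.
Compute connected components by grouping points that agree on all clopens:
  component: {67, 71}
  component: {68, 69, 70, 72}


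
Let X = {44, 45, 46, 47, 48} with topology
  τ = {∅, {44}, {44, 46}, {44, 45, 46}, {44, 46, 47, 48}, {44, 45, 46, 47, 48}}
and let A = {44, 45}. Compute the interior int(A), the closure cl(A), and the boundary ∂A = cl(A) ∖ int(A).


int(A) = {44}, cl(A) = {44, 45, 46, 47, 48}, ∂A = {45, 46, 47, 48}.

Closed sets in (X, τ) are complements of opens:
  closed(X, τ) = {∅, {45}, {47, 48}, {45, 47, 48}, {45, 46, 47, 48}, {44, 45, 46, 47, 48}}.
int(A) = ⋃ {U ∈ τ : U ⊆ A}. Opens contained in A: ∅, {44}.
Taking the union of these: int(A) = {44}.
cl(A) = ⋂ {C closed : A ⊆ C}. Closed sets containing A: {44, 45, 46, 47, 48}.
Intersecting these: cl(A) = {44, 45, 46, 47, 48}.
∂A = cl(A) ∖ int(A) = {44, 45, 46, 47, 48} ∖ {44} = {45, 46, 47, 48}.


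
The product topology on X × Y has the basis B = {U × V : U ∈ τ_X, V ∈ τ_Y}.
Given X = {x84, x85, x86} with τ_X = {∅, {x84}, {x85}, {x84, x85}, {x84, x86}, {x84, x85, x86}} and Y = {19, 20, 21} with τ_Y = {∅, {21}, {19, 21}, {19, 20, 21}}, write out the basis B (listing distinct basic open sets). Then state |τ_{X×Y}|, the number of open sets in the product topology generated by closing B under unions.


Basis B = {∅ × ∅, {x84} × {21}, {x85} × {21}, {x84} × {19, 21}, {x84, x85} × {21}, {x84, x86} × {21}, {x85} × {19, 21}, {x84} × {19, 20, 21}, {x84, x85, x86} × {21}, {x85} × {19, 20, 21}, {x84, x85} × {19, 21}, {x84, x86} × {19, 21}, {x84, x85} × {19, 20, 21}, {x84, x86} × {19, 20, 21}, {x84, x85, x86} × {19, 21}, {x84, x85, x86} × {19, 20, 21}}; |τ_{X×Y}| = 40.

Enumerate products U × V with U ∈ τ_X, V ∈ τ_Y (deduplicated):
  ∅ × ∅ = {} (∅)
  {x84} × {21} = {(x84,21)}
  {x85} × {21} = {(x85,21)}
  {x84} × {19, 21} = {(x84,19), (x84,21)}
  {x84, x85} × {21} = {(x84,21), (x85,21)}
  {x84, x86} × {21} = {(x84,21), (x86,21)}
  {x85} × {19, 21} = {(x85,19), (x85,21)}
  {x84} × {19, 20, 21} = {(x84,19), (x84,20), (x84,21)}
  {x84, x85, x86} × {21} = {(x84,21), (x85,21), (x86,21)}
  {x85} × {19, 20, 21} = {(x85,19), (x85,20), (x85,21)}
  {x84, x85} × {19, 21} = {(x84,19), (x84,21), (x85,19), (x85,21)}
  {x84, x86} × {19, 21} = {(x84,19), (x84,21), (x86,19), (x86,21)}
  {x84, x85} × {19, 20, 21} = {(x84,19), (x84,20), (x84,21), (x85,19), (x85,20), (x85,21)}
  {x84, x86} × {19, 20, 21} = {(x84,19), (x84,20), (x84,21), (x86,19), (x86,20), (x86,21)}
  {x84, x85, x86} × {19, 21} = {(x84,19), (x84,21), (x85,19), (x85,21), (x86,19), (x86,21)}
  {x84, x85, x86} × {19, 20, 21} = {(x84,19), (x84,20), (x84,21), (x85,19), (x85,20), (x85,21), (x86,19), (x86,20), (x86,21)}
These 16 distinct sets form the basis B.
Close under arbitrary unions to get τ_{X×Y}; counting gives |τ_{X×Y}| = 40.


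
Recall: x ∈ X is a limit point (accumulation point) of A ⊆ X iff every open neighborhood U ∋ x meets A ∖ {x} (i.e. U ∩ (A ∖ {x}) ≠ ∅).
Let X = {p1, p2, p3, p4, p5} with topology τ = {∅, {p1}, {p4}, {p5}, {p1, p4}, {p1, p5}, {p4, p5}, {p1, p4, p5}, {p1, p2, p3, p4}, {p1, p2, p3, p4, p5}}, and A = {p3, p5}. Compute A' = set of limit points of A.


A' = {p2}

For each x ∈ X, list the open sets U ∈ τ with x ∈ U, then check whether U ∩ (A ∖ {x}) ≠ ∅ for every such U.
  x = p1: open {p1} ∋ x has {p1} ∩ (A ∖ {p1}) = ∅, so x is NOT a limit point.
  x = p2: opens ∋ x are {p1, p2, p3, p4}, {p1, p2, p3, p4, p5}; each meets A ∖ {p2}, so x IS a limit point.
  x = p3: open {p1, p2, p3, p4} ∋ x has {p1, p2, p3, p4} ∩ (A ∖ {p3}) = ∅, so x is NOT a limit point.
  x = p4: open {p4} ∋ x has {p4} ∩ (A ∖ {p4}) = ∅, so x is NOT a limit point.
  x = p5: open {p5} ∋ x has {p5} ∩ (A ∖ {p5}) = ∅, so x is NOT a limit point.
Collecting: A' = {p2}.


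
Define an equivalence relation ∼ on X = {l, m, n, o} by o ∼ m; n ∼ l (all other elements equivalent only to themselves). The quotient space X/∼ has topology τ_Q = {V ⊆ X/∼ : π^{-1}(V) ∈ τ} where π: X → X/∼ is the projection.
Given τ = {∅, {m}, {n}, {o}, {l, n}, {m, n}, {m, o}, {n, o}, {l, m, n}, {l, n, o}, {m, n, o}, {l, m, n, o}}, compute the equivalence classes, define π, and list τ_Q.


X/∼ = {[l=n], [m=o]}; |τ_Q| = 4.

Equivalence classes: [l=n], [m=o].
Quotient map π: X → X/∼ sends l ↦ [l=n], m ↦ [m=o], n ↦ [l=n], o ↦ [m=o].
For each subset V ⊆ X/∼, compute π^{-1}(V) ⊆ X and check whether π^{-1}(V) ∈ τ. V is open in τ_Q iff π^{-1}(V) ∈ τ.
  V = {}: π^{-1}(V) = ∅ ∈ τ ✓.
  V = {[l=n]}: π^{-1}(V) = {l, n} ∈ τ ✓.
  V = {[m=o]}: π^{-1}(V) = {m, o} ∈ τ ✓.
  V = {[l=n], [m=o]}: π^{-1}(V) = {l, m, n, o} ∈ τ ✓.
Open sets in the quotient: τ_Q = {{}, {[l=n]}, {[m=o]}, {[l=n], [m=o]}} (4 elements).


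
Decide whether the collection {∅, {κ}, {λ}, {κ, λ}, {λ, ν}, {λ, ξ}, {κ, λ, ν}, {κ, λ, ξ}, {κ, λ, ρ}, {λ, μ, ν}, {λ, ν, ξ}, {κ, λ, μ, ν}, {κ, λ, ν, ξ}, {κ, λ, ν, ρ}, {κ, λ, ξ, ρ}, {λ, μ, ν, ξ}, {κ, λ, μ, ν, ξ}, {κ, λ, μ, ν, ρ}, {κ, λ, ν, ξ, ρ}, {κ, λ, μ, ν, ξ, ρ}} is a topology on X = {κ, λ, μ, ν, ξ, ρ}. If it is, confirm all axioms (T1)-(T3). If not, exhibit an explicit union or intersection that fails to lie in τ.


τ IS a topology on X.

Axiom (T1): ∅ ∈ τ? Yes; X ∈ τ? Yes.
Axiom (T2/T3): check pairwise unions and intersections of members of τ.
All pairwise intersections and unions checked — each lies in τ. Therefore τ satisfies (T1), (T2), (T3): it IS a topology on X.


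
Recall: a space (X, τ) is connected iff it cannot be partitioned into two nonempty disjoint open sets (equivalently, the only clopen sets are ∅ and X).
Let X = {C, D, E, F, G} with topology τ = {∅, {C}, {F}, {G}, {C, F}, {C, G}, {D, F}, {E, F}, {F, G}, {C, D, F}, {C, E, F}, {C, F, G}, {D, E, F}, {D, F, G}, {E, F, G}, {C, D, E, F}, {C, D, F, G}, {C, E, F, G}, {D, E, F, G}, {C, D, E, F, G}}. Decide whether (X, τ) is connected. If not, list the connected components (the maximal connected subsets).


(X, τ) is disconnected; components = [{C}, {G}, {D, E, F}].

Find clopen sets (U ∈ τ with X ∖ U ∈ τ):
  U = ∅, X ∖ U = {C, D, E, F, G} — both open, so U is clopen.
  U = {C}, X ∖ U = {D, E, F, G} — both open, so U is clopen.
  U = {G}, X ∖ U = {C, D, E, F} — both open, so U is clopen.
  U = {C, G}, X ∖ U = {D, E, F} — both open, so U is clopen.
  U = {D, E, F}, X ∖ U = {C, G} — both open, so U is clopen.
  U = {C, D, E, F}, X ∖ U = {G} — both open, so U is clopen.
  U = {D, E, F, G}, X ∖ U = {C} — both open, so U is clopen.
  U = {C, D, E, F, G}, X ∖ U = ∅ — both open, so U is clopen.
Nontrivial clopen(s) exist: e.g. {C}. So (X, τ) is disconnected.
Compute connected components by grouping points that agree on all clopens:
  component: {C}
  component: {G}
  component: {D, E, F}


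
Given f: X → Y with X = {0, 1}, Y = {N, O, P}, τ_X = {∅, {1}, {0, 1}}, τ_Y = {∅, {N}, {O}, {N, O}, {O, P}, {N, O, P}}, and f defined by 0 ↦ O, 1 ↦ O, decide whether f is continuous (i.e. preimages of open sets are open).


f IS continuous.

Compute f^{-1}(U) for each U ∈ τ_Y:
  U = ∅: f^{-1}(U) = ∅ ∈ τ_X ✓.
  U = {N}: f^{-1}(U) = ∅ ∈ τ_X ✓.
  U = {O}: f^{-1}(U) = {0, 1} ∈ τ_X ✓.
  U = {N, O}: f^{-1}(U) = {0, 1} ∈ τ_X ✓.
  U = {O, P}: f^{-1}(U) = {0, 1} ∈ τ_X ✓.
  U = {N, O, P}: f^{-1}(U) = {0, 1} ∈ τ_X ✓.
Every preimage lies in τ_X, so f IS continuous.


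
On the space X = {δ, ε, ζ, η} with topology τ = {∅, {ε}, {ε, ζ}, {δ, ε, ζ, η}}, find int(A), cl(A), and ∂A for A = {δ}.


int(A) = ∅, cl(A) = {δ, η}, ∂A = {δ, η}.

Closed sets in (X, τ) are complements of opens:
  closed(X, τ) = {∅, {δ, η}, {δ, ζ, η}, {δ, ε, ζ, η}}.
int(A) = ⋃ {U ∈ τ : U ⊆ A}. Opens contained in A: ∅.
Taking the union of these: int(A) = ∅.
cl(A) = ⋂ {C closed : A ⊆ C}. Closed sets containing A: {δ, η}, {δ, ζ, η}, {δ, ε, ζ, η}.
Intersecting these: cl(A) = {δ, η}.
∂A = cl(A) ∖ int(A) = {δ, η} ∖ ∅ = {δ, η}.


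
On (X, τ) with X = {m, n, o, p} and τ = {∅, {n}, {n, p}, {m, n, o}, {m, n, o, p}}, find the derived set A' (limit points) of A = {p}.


A' = ∅

For each x ∈ X, list the open sets U ∈ τ with x ∈ U, then check whether U ∩ (A ∖ {x}) ≠ ∅ for every such U.
  x = m: open {m, n, o} ∋ x has {m, n, o} ∩ (A ∖ {m}) = ∅, so x is NOT a limit point.
  x = n: open {n} ∋ x has {n} ∩ (A ∖ {n}) = ∅, so x is NOT a limit point.
  x = o: open {m, n, o} ∋ x has {m, n, o} ∩ (A ∖ {o}) = ∅, so x is NOT a limit point.
  x = p: open {n, p} ∋ x has {n, p} ∩ (A ∖ {p}) = ∅, so x is NOT a limit point.
Collecting: A' = ∅.


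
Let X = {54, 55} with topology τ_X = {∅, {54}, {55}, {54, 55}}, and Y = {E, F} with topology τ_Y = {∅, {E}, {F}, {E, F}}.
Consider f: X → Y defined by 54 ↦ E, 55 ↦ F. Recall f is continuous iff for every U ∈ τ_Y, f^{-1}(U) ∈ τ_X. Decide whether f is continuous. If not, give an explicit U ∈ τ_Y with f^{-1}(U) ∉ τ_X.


f IS continuous.

Compute f^{-1}(U) for each U ∈ τ_Y:
  U = ∅: f^{-1}(U) = ∅ ∈ τ_X ✓.
  U = {E}: f^{-1}(U) = {54} ∈ τ_X ✓.
  U = {F}: f^{-1}(U) = {55} ∈ τ_X ✓.
  U = {E, F}: f^{-1}(U) = {54, 55} ∈ τ_X ✓.
Every preimage lies in τ_X, so f IS continuous.


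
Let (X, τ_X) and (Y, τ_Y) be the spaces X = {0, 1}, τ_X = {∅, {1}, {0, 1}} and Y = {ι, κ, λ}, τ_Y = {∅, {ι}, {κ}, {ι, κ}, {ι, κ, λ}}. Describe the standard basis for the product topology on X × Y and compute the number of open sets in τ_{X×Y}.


Basis B = {∅ × ∅, {1} × {ι}, {1} × {κ}, {0, 1} × {ι}, {0, 1} × {κ}, {1} × {ι, κ}, {1} × {ι, κ, λ}, {0, 1} × {ι, κ}, {0, 1} × {ι, κ, λ}}; |τ_{X×Y}| = 14.

Enumerate products U × V with U ∈ τ_X, V ∈ τ_Y (deduplicated):
  ∅ × ∅ = {} (∅)
  {1} × {ι} = {(1,ι)}
  {1} × {κ} = {(1,κ)}
  {0, 1} × {ι} = {(0,ι), (1,ι)}
  {0, 1} × {κ} = {(0,κ), (1,κ)}
  {1} × {ι, κ} = {(1,ι), (1,κ)}
  {1} × {ι, κ, λ} = {(1,ι), (1,κ), (1,λ)}
  {0, 1} × {ι, κ} = {(0,ι), (0,κ), (1,ι), (1,κ)}
  {0, 1} × {ι, κ, λ} = {(0,ι), (0,κ), (0,λ), (1,ι), (1,κ), (1,λ)}
These 9 distinct sets form the basis B.
Close under arbitrary unions to get τ_{X×Y}; counting gives |τ_{X×Y}| = 14.


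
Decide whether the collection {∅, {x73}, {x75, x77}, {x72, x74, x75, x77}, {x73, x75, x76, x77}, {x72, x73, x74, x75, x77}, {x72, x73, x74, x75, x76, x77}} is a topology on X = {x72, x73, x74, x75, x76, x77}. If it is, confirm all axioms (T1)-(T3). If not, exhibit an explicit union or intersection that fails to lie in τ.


τ is NOT a topology on X.

Axiom (T1): ∅ ∈ τ? Yes; X ∈ τ? Yes.
Axiom (T2/T3): check pairwise unions and intersections of members of τ.
Counterexample for (T2): {x73} ∪ {x75, x77} = {x73, x75, x77} ∉ τ. Therefore τ is NOT a topology.


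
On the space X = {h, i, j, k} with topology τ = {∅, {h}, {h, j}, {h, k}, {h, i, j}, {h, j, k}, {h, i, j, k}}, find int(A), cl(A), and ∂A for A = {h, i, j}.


int(A) = {h, i, j}, cl(A) = {h, i, j, k}, ∂A = {k}.

Closed sets in (X, τ) are complements of opens:
  closed(X, τ) = {∅, {i}, {k}, {i, j}, {i, k}, {i, j, k}, {h, i, j, k}}.
int(A) = ⋃ {U ∈ τ : U ⊆ A}. Opens contained in A: ∅, {h}, {h, j}, {h, i, j}.
Taking the union of these: int(A) = {h, i, j}.
cl(A) = ⋂ {C closed : A ⊆ C}. Closed sets containing A: {h, i, j, k}.
Intersecting these: cl(A) = {h, i, j, k}.
∂A = cl(A) ∖ int(A) = {h, i, j, k} ∖ {h, i, j} = {k}.


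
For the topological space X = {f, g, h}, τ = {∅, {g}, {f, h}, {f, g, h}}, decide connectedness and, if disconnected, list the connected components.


(X, τ) is disconnected; components = [{g}, {f, h}].

Find clopen sets (U ∈ τ with X ∖ U ∈ τ):
  U = ∅, X ∖ U = {f, g, h} — both open, so U is clopen.
  U = {g}, X ∖ U = {f, h} — both open, so U is clopen.
  U = {f, h}, X ∖ U = {g} — both open, so U is clopen.
  U = {f, g, h}, X ∖ U = ∅ — both open, so U is clopen.
Nontrivial clopen(s) exist: e.g. {f, h}. So (X, τ) is disconnected.
Compute connected components by grouping points that agree on all clopens:
  component: {g}
  component: {f, h}


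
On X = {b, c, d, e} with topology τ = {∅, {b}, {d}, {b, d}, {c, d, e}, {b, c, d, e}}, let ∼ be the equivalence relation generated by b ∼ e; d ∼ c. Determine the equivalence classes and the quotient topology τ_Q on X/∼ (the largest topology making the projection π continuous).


X/∼ = {[b=e], [c=d]}; |τ_Q| = 2.

Equivalence classes: [b=e], [c=d].
Quotient map π: X → X/∼ sends b ↦ [b=e], c ↦ [c=d], d ↦ [c=d], e ↦ [b=e].
For each subset V ⊆ X/∼, compute π^{-1}(V) ⊆ X and check whether π^{-1}(V) ∈ τ. V is open in τ_Q iff π^{-1}(V) ∈ τ.
  V = {}: π^{-1}(V) = ∅ ∈ τ ✓.
  V = {[b=e]}: π^{-1}(V) = {b, e} ∉ τ ✗.
  V = {[c=d]}: π^{-1}(V) = {c, d} ∉ τ ✗.
  V = {[b=e], [c=d]}: π^{-1}(V) = {b, c, d, e} ∈ τ ✓.
Open sets in the quotient: τ_Q = {{}, {[b=e], [c=d]}} (2 elements).


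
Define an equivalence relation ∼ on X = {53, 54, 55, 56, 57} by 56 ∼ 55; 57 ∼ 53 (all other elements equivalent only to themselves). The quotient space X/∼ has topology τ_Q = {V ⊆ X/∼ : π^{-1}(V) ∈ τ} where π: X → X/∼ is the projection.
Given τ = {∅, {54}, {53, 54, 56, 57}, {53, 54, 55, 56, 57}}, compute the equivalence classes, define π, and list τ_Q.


X/∼ = {[53=57], [54], [55=56]}; |τ_Q| = 3.

Equivalence classes: [53=57], [54], [55=56].
Quotient map π: X → X/∼ sends 53 ↦ [53=57], 54 ↦ [54], 55 ↦ [55=56], 56 ↦ [55=56], 57 ↦ [53=57].
For each subset V ⊆ X/∼, compute π^{-1}(V) ⊆ X and check whether π^{-1}(V) ∈ τ. V is open in τ_Q iff π^{-1}(V) ∈ τ.
  V = {}: π^{-1}(V) = ∅ ∈ τ ✓.
  V = {[53=57]}: π^{-1}(V) = {53, 57} ∉ τ ✗.
  V = {[54]}: π^{-1}(V) = {54} ∈ τ ✓.
  V = {[53=57], [54]}: π^{-1}(V) = {53, 54, 57} ∉ τ ✗.
  V = {[55=56]}: π^{-1}(V) = {55, 56} ∉ τ ✗.
  V = {[53=57], [55=56]}: π^{-1}(V) = {53, 55, 56, 57} ∉ τ ✗.
  V = {[54], [55=56]}: π^{-1}(V) = {54, 55, 56} ∉ τ ✗.
  V = {[53=57], [54], [55=56]}: π^{-1}(V) = {53, 54, 55, 56, 57} ∈ τ ✓.
Open sets in the quotient: τ_Q = {{}, {[54]}, {[53=57], [54], [55=56]}} (3 elements).


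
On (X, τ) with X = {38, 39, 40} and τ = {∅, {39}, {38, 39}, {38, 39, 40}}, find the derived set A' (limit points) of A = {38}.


A' = {40}

For each x ∈ X, list the open sets U ∈ τ with x ∈ U, then check whether U ∩ (A ∖ {x}) ≠ ∅ for every such U.
  x = 38: open {38, 39} ∋ x has {38, 39} ∩ (A ∖ {38}) = ∅, so x is NOT a limit point.
  x = 39: open {39} ∋ x has {39} ∩ (A ∖ {39}) = ∅, so x is NOT a limit point.
  x = 40: opens ∋ x are {38, 39, 40}; each meets A ∖ {40}, so x IS a limit point.
Collecting: A' = {40}.


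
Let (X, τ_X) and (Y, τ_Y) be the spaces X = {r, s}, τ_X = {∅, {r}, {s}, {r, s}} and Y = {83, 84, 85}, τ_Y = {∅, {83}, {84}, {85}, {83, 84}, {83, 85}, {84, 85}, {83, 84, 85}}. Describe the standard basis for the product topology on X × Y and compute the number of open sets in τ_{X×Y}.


Basis B = {∅ × ∅, {r} × {83}, {r} × {84}, {r} × {85}, {s} × {83}, {s} × {84}, {s} × {85}, {r} × {83, 84}, {r} × {83, 85}, {r, s} × {83}, {r} × {84, 85}, {r, s} × {84}, {r, s} × {85}, {s} × {83, 84}, {s} × {83, 85}, {s} × {84, 85}, {r} × {83, 84, 85}, {s} × {83, 84, 85}, {r, s} × {83, 84}, {r, s} × {83, 85}, {r, s} × {84, 85}, {r, s} × {83, 84, 85}}; |τ_{X×Y}| = 64.

Enumerate products U × V with U ∈ τ_X, V ∈ τ_Y (deduplicated):
  ∅ × ∅ = {} (∅)
  {r} × {83} = {(r,83)}
  {r} × {84} = {(r,84)}
  {r} × {85} = {(r,85)}
  {s} × {83} = {(s,83)}
  {s} × {84} = {(s,84)}
  {s} × {85} = {(s,85)}
  {r} × {83, 84} = {(r,83), (r,84)}
  {r} × {83, 85} = {(r,83), (r,85)}
  {r, s} × {83} = {(r,83), (s,83)}
  {r} × {84, 85} = {(r,84), (r,85)}
  {r, s} × {84} = {(r,84), (s,84)}
  {r, s} × {85} = {(r,85), (s,85)}
  {s} × {83, 84} = {(s,83), (s,84)}
  {s} × {83, 85} = {(s,83), (s,85)}
  {s} × {84, 85} = {(s,84), (s,85)}
  {r} × {83, 84, 85} = {(r,83), (r,84), (r,85)}
  {s} × {83, 84, 85} = {(s,83), (s,84), (s,85)}
  {r, s} × {83, 84} = {(r,83), (r,84), (s,83), (s,84)}
  {r, s} × {83, 85} = {(r,83), (r,85), (s,83), (s,85)}
  {r, s} × {84, 85} = {(r,84), (r,85), (s,84), (s,85)}
  {r, s} × {83, 84, 85} = {(r,83), (r,84), (r,85), (s,83), (s,84), (s,85)}
These 22 distinct sets form the basis B.
Close under arbitrary unions to get τ_{X×Y}; counting gives |τ_{X×Y}| = 64.


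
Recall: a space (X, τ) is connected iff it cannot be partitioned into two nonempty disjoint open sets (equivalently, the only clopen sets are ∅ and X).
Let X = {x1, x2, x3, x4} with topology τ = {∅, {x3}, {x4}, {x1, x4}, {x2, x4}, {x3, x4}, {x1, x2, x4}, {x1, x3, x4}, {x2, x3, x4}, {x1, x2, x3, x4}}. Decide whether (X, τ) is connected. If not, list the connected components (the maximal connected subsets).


(X, τ) is disconnected; components = [{x3}, {x1, x2, x4}].

Find clopen sets (U ∈ τ with X ∖ U ∈ τ):
  U = ∅, X ∖ U = {x1, x2, x3, x4} — both open, so U is clopen.
  U = {x3}, X ∖ U = {x1, x2, x4} — both open, so U is clopen.
  U = {x1, x2, x4}, X ∖ U = {x3} — both open, so U is clopen.
  U = {x1, x2, x3, x4}, X ∖ U = ∅ — both open, so U is clopen.
Nontrivial clopen(s) exist: e.g. {x3}. So (X, τ) is disconnected.
Compute connected components by grouping points that agree on all clopens:
  component: {x3}
  component: {x1, x2, x4}
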